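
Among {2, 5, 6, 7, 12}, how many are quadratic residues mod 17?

1

(2/17) = +1 → QR.
(5/17) = -1 → non-residue.
(6/17) = -1 → non-residue.
(7/17) = -1 → non-residue.
(12/17) = -1 → non-residue.
Total quadratic residues among the 5: 1.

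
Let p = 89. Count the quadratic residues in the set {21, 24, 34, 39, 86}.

(21/89) = +1 → QR.
(24/89) = -1 → non-residue.
(34/89) = +1 → QR.
(39/89) = +1 → QR.
(86/89) = -1 → non-residue.
Total quadratic residues among the 5: 3.

3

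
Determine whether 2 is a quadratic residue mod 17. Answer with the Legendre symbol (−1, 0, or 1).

1

Pull out 2: since 17 ≡ 1 (mod 8), (2/17) = +1.
Reached (1/17) = 1. Collecting the sign flips along the way, the symbol is +1.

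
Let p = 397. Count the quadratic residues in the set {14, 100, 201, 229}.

4

(14/397) = +1 → QR.
(100/397) = +1 → QR.
(201/397) = +1 → QR.
(229/397) = +1 → QR.
Total quadratic residues among the 4: 4.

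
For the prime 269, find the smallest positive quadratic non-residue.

2

(2/269) = −1, so 2 is the smallest positive non-residue mod 269.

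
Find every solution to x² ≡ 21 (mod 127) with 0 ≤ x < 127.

23, 104

Since 127 ≡ 3 (mod 4), a square root of 21 is 21^((127+1)/4) = 21^32 mod 127.
Repeated squaring: 21^2≡60, 21^4≡44, 21^8≡31, 21^16≡72, 21^32≡104 (mod 127).
21^32 = 21^(32) ≡ 104 (mod 127).
Check: 104² = 10816 ≡ 21 (mod 127). The two roots are 23 and 104.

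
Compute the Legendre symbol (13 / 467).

1

Euler's criterion: (13/467) ≡ 13^233 (mod 467).
13^2 ≡ 169 (mod 467)
13^4 ≡ 74 (mod 467)
13^8 ≡ 339 (mod 467)
13^16 ≡ 39 (mod 467)
13^32 ≡ 120 (mod 467)
13^64 ≡ 390 (mod 467)
13^128 ≡ 325 (mod 467)
13^233 = 13^(128+64+32+8+1) ≡ 1 (mod 467).
Result is 1, so (13/467) = 1.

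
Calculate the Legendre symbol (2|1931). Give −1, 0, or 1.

-1

Pull out 2: since 1931 ≡ 3 (mod 8), (2/1931) = -1.
Reached (1/1931) = 1. Collecting the sign flips along the way, the symbol is -1.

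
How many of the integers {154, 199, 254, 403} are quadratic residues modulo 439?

3

(154/439) = +1 → QR.
(199/439) = +1 → QR.
(254/439) = +1 → QR.
(403/439) = -1 → non-residue.
Total quadratic residues among the 4: 3.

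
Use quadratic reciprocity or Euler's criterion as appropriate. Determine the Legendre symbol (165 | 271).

-1

Reciprocity: 165 ≡ 1 and 271 ≡ 3 (mod 4), so (165/271) = +(271/165).
Reduce top mod 165: now compute (106/165).
Pull out 2: since 165 ≡ 5 (mod 8), (2/165) = -1.
Reciprocity: 53 ≡ 1 and 165 ≡ 1 (mod 4), so (53/165) = +(165/53).
Reduce top mod 53: now compute (6/53).
Pull out 2: since 53 ≡ 5 (mod 8), (2/53) = -1.
Reciprocity: 3 ≡ 3 and 53 ≡ 1 (mod 4), so (3/53) = +(53/3).
Reduce top mod 3: now compute (2/3).
Pull out 2: since 3 ≡ 3 (mod 8), (2/3) = -1.
Reached (1/3) = 1. Collecting the sign flips along the way, the symbol is -1.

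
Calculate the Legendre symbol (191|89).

First reduce: 191 ≡ 13 (mod 89).
Reciprocity: 13 ≡ 1 and 89 ≡ 1 (mod 4), so (13/89) = +(89/13).
Reduce top mod 13: now compute (11/13).
Reciprocity: 11 ≡ 3 and 13 ≡ 1 (mod 4), so (11/13) = +(13/11).
Reduce top mod 11: now compute (2/11).
Pull out 2: since 11 ≡ 3 (mod 8), (2/11) = -1.
Reached (1/11) = 1. Collecting the sign flips along the way, the symbol is -1.

-1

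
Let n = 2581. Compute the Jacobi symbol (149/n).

-1

Reciprocity: 149 ≡ 1 and 2581 ≡ 1 (mod 4), so (149/2581) = +(2581/149).
Reduce top mod 149: now compute (48/149).
Pull out 2^4: since 149 ≡ 5 (mod 8), (2/149) = -1, so (2/149)^4 = +1.
Reciprocity: 3 ≡ 3 and 149 ≡ 1 (mod 4), so (3/149) = +(149/3).
Reduce top mod 3: now compute (2/3).
Pull out 2: since 3 ≡ 3 (mod 8), (2/3) = -1.
Reached (1/3) = 1. Collecting the sign flips along the way, the symbol is -1.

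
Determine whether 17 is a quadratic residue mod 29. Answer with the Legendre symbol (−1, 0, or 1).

Reciprocity: 17 ≡ 1 and 29 ≡ 1 (mod 4), so (17/29) = +(29/17).
Reduce top mod 17: now compute (12/17).
Pull out 2^2: since 17 ≡ 1 (mod 8), (2/17) = +1, so (2/17)^2 = +1.
Reciprocity: 3 ≡ 3 and 17 ≡ 1 (mod 4), so (3/17) = +(17/3).
Reduce top mod 3: now compute (2/3).
Pull out 2: since 3 ≡ 3 (mod 8), (2/3) = -1.
Reached (1/3) = 1. Collecting the sign flips along the way, the symbol is -1.

-1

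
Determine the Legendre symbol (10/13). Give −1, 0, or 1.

Pull out 2: since 13 ≡ 5 (mod 8), (2/13) = -1.
Reciprocity: 5 ≡ 1 and 13 ≡ 1 (mod 4), so (5/13) = +(13/5).
Reduce top mod 5: now compute (3/5).
Reciprocity: 3 ≡ 3 and 5 ≡ 1 (mod 4), so (3/5) = +(5/3).
Reduce top mod 3: now compute (2/3).
Pull out 2: since 3 ≡ 3 (mod 8), (2/3) = -1.
Reached (1/3) = 1. Collecting the sign flips along the way, the symbol is +1.

1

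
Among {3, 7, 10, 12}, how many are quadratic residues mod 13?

(3/13) = +1 → QR.
(7/13) = -1 → non-residue.
(10/13) = +1 → QR.
(12/13) = +1 → QR.
Total quadratic residues among the 4: 3.

3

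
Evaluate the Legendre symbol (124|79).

1

First reduce: 124 ≡ 45 (mod 79).
Reciprocity: 45 ≡ 1 and 79 ≡ 3 (mod 4), so (45/79) = +(79/45).
Reduce top mod 45: now compute (34/45).
Pull out 2: since 45 ≡ 5 (mod 8), (2/45) = -1.
Reciprocity: 17 ≡ 1 and 45 ≡ 1 (mod 4), so (17/45) = +(45/17).
Reduce top mod 17: now compute (11/17).
Reciprocity: 11 ≡ 3 and 17 ≡ 1 (mod 4), so (11/17) = +(17/11).
Reduce top mod 11: now compute (6/11).
Pull out 2: since 11 ≡ 3 (mod 8), (2/11) = -1.
Reciprocity: 3 ≡ 3 and 11 ≡ 3 (mod 4), so (3/11) = −(11/3).
Reduce top mod 3: now compute (2/3).
Pull out 2: since 3 ≡ 3 (mod 8), (2/3) = -1.
Reached (1/3) = 1. Collecting the sign flips along the way, the symbol is +1.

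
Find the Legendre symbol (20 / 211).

Euler's criterion: (20/211) ≡ 20^105 (mod 211).
20^2 ≡ 189 (mod 211)
20^4 ≡ 62 (mod 211)
20^8 ≡ 46 (mod 211)
20^16 ≡ 6 (mod 211)
20^32 ≡ 36 (mod 211)
20^64 ≡ 30 (mod 211)
20^105 = 20^(64+32+8+1) ≡ 1 (mod 211).
Result is 1, so (20/211) = 1.

1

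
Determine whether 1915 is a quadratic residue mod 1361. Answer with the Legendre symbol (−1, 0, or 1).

-1

First reduce: 1915 ≡ 554 (mod 1361).
Pull out 2: since 1361 ≡ 1 (mod 8), (2/1361) = +1.
Reciprocity: 277 ≡ 1 and 1361 ≡ 1 (mod 4), so (277/1361) = +(1361/277).
Reduce top mod 277: now compute (253/277).
Reciprocity: 253 ≡ 1 and 277 ≡ 1 (mod 4), so (253/277) = +(277/253).
Reduce top mod 253: now compute (24/253).
Pull out 2^3: since 253 ≡ 5 (mod 8), (2/253) = -1, so (2/253)^3 = -1.
Reciprocity: 3 ≡ 3 and 253 ≡ 1 (mod 4), so (3/253) = +(253/3).
Reduce top mod 3: now compute (1/3).
Reached (1/3) = 1. Collecting the sign flips along the way, the symbol is -1.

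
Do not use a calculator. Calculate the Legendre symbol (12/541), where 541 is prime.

1

Pull out 2^2: since 541 ≡ 5 (mod 8), (2/541) = -1, so (2/541)^2 = +1.
Reciprocity: 3 ≡ 3 and 541 ≡ 1 (mod 4), so (3/541) = +(541/3).
Reduce top mod 3: now compute (1/3).
Reached (1/3) = 1. Collecting the sign flips along the way, the symbol is +1.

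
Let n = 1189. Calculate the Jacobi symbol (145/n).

Reciprocity: 145 ≡ 1 and 1189 ≡ 1 (mod 4), so (145/1189) = +(1189/145).
Reduce top mod 145: now compute (29/145).
Reciprocity: 29 ≡ 1 and 145 ≡ 1 (mod 4), so (29/145) = +(145/29).
Reduce top mod 29: now compute (0/29).
Top reduces to 0: gcd > 1, so the symbol is 0.

0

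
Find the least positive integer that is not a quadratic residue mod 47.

(2/47) = +1, so 2 is a residue.
(3/47) = +1, so 3 is a residue.
(4/47) = +1, so 4 is a residue.
(5/47) = −1, so 5 is the smallest positive non-residue mod 47.

5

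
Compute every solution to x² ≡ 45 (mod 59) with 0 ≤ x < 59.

24, 35

Since 59 ≡ 3 (mod 4), a square root of 45 is 45^((59+1)/4) = 45^15 mod 59.
Repeated squaring: 45^2≡19, 45^4≡7, 45^8≡49 (mod 59).
45^15 = 45^(8+4+2+1) ≡ 35 (mod 59).
Check: 35² = 1225 ≡ 45 (mod 59). The two roots are 24 and 35.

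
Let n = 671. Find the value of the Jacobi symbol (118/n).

-1

Pull out 2: since 671 ≡ 7 (mod 8), (2/671) = +1.
Reciprocity: 59 ≡ 3 and 671 ≡ 3 (mod 4), so (59/671) = −(671/59).
Reduce top mod 59: now compute (22/59).
Pull out 2: since 59 ≡ 3 (mod 8), (2/59) = -1.
Reciprocity: 11 ≡ 3 and 59 ≡ 3 (mod 4), so (11/59) = −(59/11).
Reduce top mod 11: now compute (4/11).
Pull out 2^2: since 11 ≡ 3 (mod 8), (2/11) = -1, so (2/11)^2 = +1.
Reached (1/11) = 1. Collecting the sign flips along the way, the symbol is -1.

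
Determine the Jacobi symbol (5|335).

Reciprocity: 5 ≡ 1 and 335 ≡ 3 (mod 4), so (5/335) = +(335/5).
Reduce top mod 5: now compute (0/5).
Top reduces to 0: gcd > 1, so the symbol is 0.

0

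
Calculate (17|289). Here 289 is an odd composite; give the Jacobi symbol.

Reciprocity: 17 ≡ 1 and 289 ≡ 1 (mod 4), so (17/289) = +(289/17).
Reduce top mod 17: now compute (0/17).
Top reduces to 0: gcd > 1, so the symbol is 0.

0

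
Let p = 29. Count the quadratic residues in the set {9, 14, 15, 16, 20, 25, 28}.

5

(9/29) = +1 → QR.
(14/29) = -1 → non-residue.
(15/29) = -1 → non-residue.
(16/29) = +1 → QR.
(20/29) = +1 → QR.
(25/29) = +1 → QR.
(28/29) = +1 → QR.
Total quadratic residues among the 7: 5.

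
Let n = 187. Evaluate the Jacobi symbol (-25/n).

First reduce: -25 ≡ 162 (mod 187).
Pull out 2: since 187 ≡ 3 (mod 8), (2/187) = -1.
Reciprocity: 81 ≡ 1 and 187 ≡ 3 (mod 4), so (81/187) = +(187/81).
Reduce top mod 81: now compute (25/81).
Reciprocity: 25 ≡ 1 and 81 ≡ 1 (mod 4), so (25/81) = +(81/25).
Reduce top mod 25: now compute (6/25).
Pull out 2: since 25 ≡ 1 (mod 8), (2/25) = +1.
Reciprocity: 3 ≡ 3 and 25 ≡ 1 (mod 4), so (3/25) = +(25/3).
Reduce top mod 3: now compute (1/3).
Reached (1/3) = 1. Collecting the sign flips along the way, the symbol is -1.

-1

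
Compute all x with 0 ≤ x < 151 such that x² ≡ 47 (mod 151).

Since 151 ≡ 3 (mod 4), a square root of 47 is 47^((151+1)/4) = 47^38 mod 151.
Repeated squaring: 47^2≡95, 47^4≡116, 47^8≡17, 47^16≡138, 47^32≡18 (mod 151).
47^38 = 47^(32+4+2) ≡ 97 (mod 151).
Check: 97² = 9409 ≡ 47 (mod 151). The two roots are 54 and 97.

54, 97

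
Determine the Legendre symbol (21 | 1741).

-1

Reciprocity: 21 ≡ 1 and 1741 ≡ 1 (mod 4), so (21/1741) = +(1741/21).
Reduce top mod 21: now compute (19/21).
Reciprocity: 19 ≡ 3 and 21 ≡ 1 (mod 4), so (19/21) = +(21/19).
Reduce top mod 19: now compute (2/19).
Pull out 2: since 19 ≡ 3 (mod 8), (2/19) = -1.
Reached (1/19) = 1. Collecting the sign flips along the way, the symbol is -1.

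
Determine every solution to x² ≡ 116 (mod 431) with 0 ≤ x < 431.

Since 431 ≡ 3 (mod 4), a square root of 116 is 116^((431+1)/4) = 116^108 mod 431.
Repeated squaring: 116^2≡95, 116^4≡405, 116^8≡245, 116^16≡116, 116^32≡95, 116^64≡405 (mod 431).
116^108 = 116^(64+32+8+4) ≡ 245 (mod 431).
Check: 245² = 60025 ≡ 116 (mod 431). The two roots are 186 and 245.

186, 245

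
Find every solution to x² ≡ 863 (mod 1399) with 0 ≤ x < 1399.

Since 1399 ≡ 3 (mod 4), a square root of 863 is 863^((1399+1)/4) = 863^350 mod 1399.
Repeated squaring: 863^2≡501, 863^4≡580, 863^8≡640, 863^16≡1092, 863^32≡516, 863^64≡446, 863^128≡258, 863^256≡811 (mod 1399).
863^350 = 863^(256+64+16+8+4+2) ≡ 1256 (mod 1399).
Check: 1256² = 1577536 ≡ 863 (mod 1399). The two roots are 143 and 1256.

143, 1256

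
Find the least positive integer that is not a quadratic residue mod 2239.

3

(2/2239) = +1, so 2 is a residue.
(3/2239) = −1, so 3 is the smallest positive non-residue mod 2239.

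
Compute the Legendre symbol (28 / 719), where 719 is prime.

Euler's criterion: (28/719) ≡ 28^359 (mod 719).
28^2 ≡ 65 (mod 719)
28^4 ≡ 630 (mod 719)
28^8 ≡ 12 (mod 719)
28^16 ≡ 144 (mod 719)
28^32 ≡ 604 (mod 719)
28^64 ≡ 283 (mod 719)
28^128 ≡ 280 (mod 719)
28^256 ≡ 29 (mod 719)
28^359 = 28^(256+64+32+4+2+1) ≡ 1 (mod 719).
Result is 1, so (28/719) = 1.

1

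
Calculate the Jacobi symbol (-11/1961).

First reduce: -11 ≡ 1950 (mod 1961).
Pull out 2: since 1961 ≡ 1 (mod 8), (2/1961) = +1.
Reciprocity: 975 ≡ 3 and 1961 ≡ 1 (mod 4), so (975/1961) = +(1961/975).
Reduce top mod 975: now compute (11/975).
Reciprocity: 11 ≡ 3 and 975 ≡ 3 (mod 4), so (11/975) = −(975/11).
Reduce top mod 11: now compute (7/11).
Reciprocity: 7 ≡ 3 and 11 ≡ 3 (mod 4), so (7/11) = −(11/7).
Reduce top mod 7: now compute (4/7).
Pull out 2^2: since 7 ≡ 7 (mod 8), (2/7) = +1, so (2/7)^2 = +1.
Reached (1/7) = 1. Collecting the sign flips along the way, the symbol is +1.

1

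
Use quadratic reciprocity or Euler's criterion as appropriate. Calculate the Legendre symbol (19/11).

First reduce: 19 ≡ 8 (mod 11).
Pull out 2^3: since 11 ≡ 3 (mod 8), (2/11) = -1, so (2/11)^3 = -1.
Reached (1/11) = 1. Collecting the sign flips along the way, the symbol is -1.

-1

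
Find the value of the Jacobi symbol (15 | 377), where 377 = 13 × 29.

1

Reciprocity: 15 ≡ 3 and 377 ≡ 1 (mod 4), so (15/377) = +(377/15).
Reduce top mod 15: now compute (2/15).
Pull out 2: since 15 ≡ 7 (mod 8), (2/15) = +1.
Reached (1/15) = 1. Collecting the sign flips along the way, the symbol is +1.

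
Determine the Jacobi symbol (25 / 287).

1

Reciprocity: 25 ≡ 1 and 287 ≡ 3 (mod 4), so (25/287) = +(287/25).
Reduce top mod 25: now compute (12/25).
Pull out 2^2: since 25 ≡ 1 (mod 8), (2/25) = +1, so (2/25)^2 = +1.
Reciprocity: 3 ≡ 3 and 25 ≡ 1 (mod 4), so (3/25) = +(25/3).
Reduce top mod 3: now compute (1/3).
Reached (1/3) = 1. Collecting the sign flips along the way, the symbol is +1.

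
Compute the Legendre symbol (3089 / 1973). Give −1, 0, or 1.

1

First reduce: 3089 ≡ 1116 (mod 1973).
Pull out 2^2: since 1973 ≡ 5 (mod 8), (2/1973) = -1, so (2/1973)^2 = +1.
Reciprocity: 279 ≡ 3 and 1973 ≡ 1 (mod 4), so (279/1973) = +(1973/279).
Reduce top mod 279: now compute (20/279).
Pull out 2^2: since 279 ≡ 7 (mod 8), (2/279) = +1, so (2/279)^2 = +1.
Reciprocity: 5 ≡ 1 and 279 ≡ 3 (mod 4), so (5/279) = +(279/5).
Reduce top mod 5: now compute (4/5).
Pull out 2^2: since 5 ≡ 5 (mod 8), (2/5) = -1, so (2/5)^2 = +1.
Reached (1/5) = 1. Collecting the sign flips along the way, the symbol is +1.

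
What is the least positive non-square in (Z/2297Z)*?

(2/2297) = +1, so 2 is a residue.
(3/2297) = −1, so 3 is the smallest positive non-residue mod 2297.

3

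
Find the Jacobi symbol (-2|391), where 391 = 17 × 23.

-1

First reduce: -2 ≡ 389 (mod 391).
Reciprocity: 389 ≡ 1 and 391 ≡ 3 (mod 4), so (389/391) = +(391/389).
Reduce top mod 389: now compute (2/389).
Pull out 2: since 389 ≡ 5 (mod 8), (2/389) = -1.
Reached (1/389) = 1. Collecting the sign flips along the way, the symbol is -1.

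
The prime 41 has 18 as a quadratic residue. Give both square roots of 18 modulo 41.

41 ≡ 1 (mod 4), so we find a root by search.
Trying successive values, 10² = 100 ≡ 18 (mod 41). The other root is 41 − 10 = 31.

10, 31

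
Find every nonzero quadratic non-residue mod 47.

5,10,11,13,15,19,20,22,23,26,29,30,31,33,35,38,39,40,41,43,44,45,46

Square k = 1,…,23 (k and 47−k give the same square):
1²=1, 2²=4, 3²=9, 4²=16, 5²=25, 6²=36, 7²≡2, 8²≡17, 9²≡34, 10²≡6, 11²≡27, 12²≡3, 13²≡28, 14²≡8, 15²≡37, 16²≡21, 17²≡7, 18²≡42, 19²≡32, 20²≡24, 21²≡18, 22²≡14, 23²≡12 (mod 47).
The residues are {1, 2, 3, 4, 6, 7, 8, 9, 12, 14, 16, 17, 18, 21, 24, 25, 27, 28, 32, 34, 36, 37, 42}; the non-residues are the remaining 23 nonzero classes.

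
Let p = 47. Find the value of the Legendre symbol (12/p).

1

Euler's criterion: (12/47) ≡ 12^23 (mod 47).
12^2 ≡ 3 (mod 47)
12^4 ≡ 9 (mod 47)
12^8 ≡ 34 (mod 47)
12^16 ≡ 28 (mod 47)
12^23 = 12^(16+4+2+1) ≡ 1 (mod 47).
Result is 1, so (12/47) = 1.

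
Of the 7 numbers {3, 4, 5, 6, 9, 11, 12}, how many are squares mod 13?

4

(3/13) = +1 → QR.
(4/13) = +1 → QR.
(5/13) = -1 → non-residue.
(6/13) = -1 → non-residue.
(9/13) = +1 → QR.
(11/13) = -1 → non-residue.
(12/13) = +1 → QR.
Total quadratic residues among the 7: 4.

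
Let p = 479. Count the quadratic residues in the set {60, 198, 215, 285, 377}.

3

(60/479) = +1 → QR.
(198/479) = +1 → QR.
(215/479) = -1 → non-residue.
(285/479) = -1 → non-residue.
(377/479) = +1 → QR.
Total quadratic residues among the 5: 3.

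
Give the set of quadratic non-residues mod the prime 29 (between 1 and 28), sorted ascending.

2,3,8,10,11,12,14,15,17,18,19,21,26,27

Square k = 1,…,14 (k and 29−k give the same square):
1²=1, 2²=4, 3²=9, 4²=16, 5²=25, 6²≡7, 7²≡20, 8²≡6, 9²≡23, 10²≡13, 11²≡5, 12²≡28, 13²≡24, 14²≡22 (mod 29).
The residues are {1, 4, 5, 6, 7, 9, 13, 16, 20, 22, 23, 24, 25, 28}; the non-residues are the remaining 14 nonzero classes.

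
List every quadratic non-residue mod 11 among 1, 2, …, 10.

2,6,7,8,10

Square k = 1,…,5 (k and 11−k give the same square):
1²=1, 2²=4, 3²=9, 4²≡5, 5²≡3 (mod 11).
The residues are {1, 3, 4, 5, 9}; the non-residues are the remaining 5 nonzero classes.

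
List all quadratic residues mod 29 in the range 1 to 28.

Square k = 1,…,14 (k and 29−k give the same square):
1²=1, 2²=4, 3²=9, 4²=16, 5²=25, 6²≡7, 7²≡20, 8²≡6, 9²≡23, 10²≡13, 11²≡5, 12²≡28, 13²≡24, 14²≡22 (mod 29).
So the quadratic residues mod 29 are {1, 4, 5, 6, 7, 9, 13, 16, 20, 22, 23, 24, 25, 28}.

1 4 5 6 7 9 13 16 20 22 23 24 25 28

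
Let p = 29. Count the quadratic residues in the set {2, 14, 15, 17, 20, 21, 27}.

1

(2/29) = -1 → non-residue.
(14/29) = -1 → non-residue.
(15/29) = -1 → non-residue.
(17/29) = -1 → non-residue.
(20/29) = +1 → QR.
(21/29) = -1 → non-residue.
(27/29) = -1 → non-residue.
Total quadratic residues among the 7: 1.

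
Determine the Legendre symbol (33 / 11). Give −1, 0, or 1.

0

First reduce: 33 ≡ 0 (mod 11).
Top reduces to 0: gcd > 1, so the symbol is 0.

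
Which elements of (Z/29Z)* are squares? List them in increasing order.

Square k = 1,…,14 (k and 29−k give the same square):
1²=1, 2²=4, 3²=9, 4²=16, 5²=25, 6²≡7, 7²≡20, 8²≡6, 9²≡23, 10²≡13, 11²≡5, 12²≡28, 13²≡24, 14²≡22 (mod 29).
So the quadratic residues mod 29 are {1, 4, 5, 6, 7, 9, 13, 16, 20, 22, 23, 24, 25, 28}.

1,4,5,6,7,9,13,16,20,22,23,24,25,28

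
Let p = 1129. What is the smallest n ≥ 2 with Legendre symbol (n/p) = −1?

(2/1129) = +1, so 2 is a residue.
(3/1129) = +1, so 3 is a residue.
(4/1129) = +1, so 4 is a residue.
(5/1129) = +1, so 5 is a residue.
(6/1129) = +1, so 6 is a residue.
(7/1129) = +1, so 7 is a residue.
(8/1129) = +1, so 8 is a residue.
(9/1129) = +1, so 9 is a residue.
(10/1129) = +1, so 10 is a residue.
(11/1129) = −1, so 11 is the smallest positive non-residue mod 1129.

11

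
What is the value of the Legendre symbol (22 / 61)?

1

Euler's criterion: (22/61) ≡ 22^30 (mod 61).
22^2 ≡ 57 (mod 61)
22^4 ≡ 16 (mod 61)
22^8 ≡ 12 (mod 61)
22^16 ≡ 22 (mod 61)
22^30 = 22^(16+8+4+2) ≡ 1 (mod 61).
Result is 1, so (22/61) = 1.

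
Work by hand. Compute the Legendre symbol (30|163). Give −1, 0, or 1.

Euler's criterion: (30/163) ≡ 30^81 (mod 163).
30^2 ≡ 85 (mod 163)
30^4 ≡ 53 (mod 163)
30^8 ≡ 38 (mod 163)
30^16 ≡ 140 (mod 163)
30^32 ≡ 40 (mod 163)
30^64 ≡ 133 (mod 163)
30^81 = 30^(64+16+1) ≡ 162 (mod 163).
Result is 162 ≡ −1, so (30/163) = −1.

-1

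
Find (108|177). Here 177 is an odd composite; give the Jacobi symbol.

Pull out 2^2: since 177 ≡ 1 (mod 8), (2/177) = +1, so (2/177)^2 = +1.
Reciprocity: 27 ≡ 3 and 177 ≡ 1 (mod 4), so (27/177) = +(177/27).
Reduce top mod 27: now compute (15/27).
Reciprocity: 15 ≡ 3 and 27 ≡ 3 (mod 4), so (15/27) = −(27/15).
Reduce top mod 15: now compute (12/15).
Pull out 2^2: since 15 ≡ 7 (mod 8), (2/15) = +1, so (2/15)^2 = +1.
Reciprocity: 3 ≡ 3 and 15 ≡ 3 (mod 4), so (3/15) = −(15/3).
Reduce top mod 3: now compute (0/3).
Top reduces to 0: gcd > 1, so the symbol is 0.

0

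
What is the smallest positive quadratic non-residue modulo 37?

(2/37) = −1, so 2 is the smallest positive non-residue mod 37.

2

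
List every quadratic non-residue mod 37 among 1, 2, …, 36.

2, 5, 6, 8, 13, 14, 15, 17, 18, 19, 20, 22, 23, 24, 29, 31, 32, 35

Square k = 1,…,18 (k and 37−k give the same square):
1²=1, 2²=4, 3²=9, 4²=16, 5²=25, 6²=36, 7²≡12, 8²≡27, 9²≡7, 10²≡26, 11²≡10, 12²≡33, 13²≡21, 14²≡11, 15²≡3, 16²≡34, 17²≡30, 18²≡28 (mod 37).
The residues are {1, 3, 4, 7, 9, 10, 11, 12, 16, 21, 25, 26, 27, 28, 30, 33, 34, 36}; the non-residues are the remaining 18 nonzero classes.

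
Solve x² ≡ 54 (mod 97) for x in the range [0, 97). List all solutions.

32, 65

97 ≡ 1 (mod 4), so we find a root by search.
Trying successive values, 32² = 1024 ≡ 54 (mod 97). The other root is 97 − 32 = 65.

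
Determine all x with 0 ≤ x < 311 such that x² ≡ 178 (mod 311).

76, 235

Since 311 ≡ 3 (mod 4), a square root of 178 is 178^((311+1)/4) = 178^78 mod 311.
Repeated squaring: 178^2≡273, 178^4≡200, 178^8≡192, 178^16≡166, 178^32≡188, 178^64≡201 (mod 311).
178^78 = 178^(64+8+4+2) ≡ 235 (mod 311).
Check: 235² = 55225 ≡ 178 (mod 311). The two roots are 76 and 235.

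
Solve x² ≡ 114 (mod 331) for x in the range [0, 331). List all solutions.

Since 331 ≡ 3 (mod 4), a square root of 114 is 114^((331+1)/4) = 114^83 mod 331.
Repeated squaring: 114^2≡87, 114^4≡287, 114^8≡281, 114^16≡183, 114^32≡58, 114^64≡54 (mod 331).
114^83 = 114^(64+16+2+1) ≡ 245 (mod 331).
Check: 245² = 60025 ≡ 114 (mod 331). The two roots are 86 and 245.

86, 245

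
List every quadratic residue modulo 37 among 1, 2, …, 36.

1 3 4 7 9 10 11 12 16 21 25 26 27 28 30 33 34 36

Square k = 1,…,18 (k and 37−k give the same square):
1²=1, 2²=4, 3²=9, 4²=16, 5²=25, 6²=36, 7²≡12, 8²≡27, 9²≡7, 10²≡26, 11²≡10, 12²≡33, 13²≡21, 14²≡11, 15²≡3, 16²≡34, 17²≡30, 18²≡28 (mod 37).
So the quadratic residues mod 37 are {1, 3, 4, 7, 9, 10, 11, 12, 16, 21, 25, 26, 27, 28, 30, 33, 34, 36}.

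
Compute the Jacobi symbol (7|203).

Reciprocity: 7 ≡ 3 and 203 ≡ 3 (mod 4), so (7/203) = −(203/7).
Reduce top mod 7: now compute (0/7).
Top reduces to 0: gcd > 1, so the symbol is 0.

0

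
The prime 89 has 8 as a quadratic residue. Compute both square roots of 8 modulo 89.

89 ≡ 1 (mod 4), so we find a root by search.
Trying successive values, 39² = 1521 ≡ 8 (mod 89). The other root is 89 − 39 = 50.

39, 50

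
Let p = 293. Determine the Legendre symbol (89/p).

Euler's criterion: (89/293) ≡ 89^146 (mod 293).
89^2 ≡ 10 (mod 293)
89^4 ≡ 100 (mod 293)
89^8 ≡ 38 (mod 293)
89^16 ≡ 272 (mod 293)
89^32 ≡ 148 (mod 293)
89^64 ≡ 222 (mod 293)
89^128 ≡ 60 (mod 293)
89^146 = 89^(128+16+2) ≡ 292 (mod 293).
Result is 292 ≡ −1, so (89/293) = −1.

-1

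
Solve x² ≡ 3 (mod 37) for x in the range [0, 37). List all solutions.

15, 22

37 ≡ 1 (mod 4), so we find a root by search.
Trying successive values, 15² = 225 ≡ 3 (mod 37). The other root is 37 − 15 = 22.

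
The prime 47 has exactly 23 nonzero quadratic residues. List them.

Square k = 1,…,23 (k and 47−k give the same square):
1²=1, 2²=4, 3²=9, 4²=16, 5²=25, 6²=36, 7²≡2, 8²≡17, 9²≡34, 10²≡6, 11²≡27, 12²≡3, 13²≡28, 14²≡8, 15²≡37, 16²≡21, 17²≡7, 18²≡42, 19²≡32, 20²≡24, 21²≡18, 22²≡14, 23²≡12 (mod 47).
So the quadratic residues mod 47 are {1, 2, 3, 4, 6, 7, 8, 9, 12, 14, 16, 17, 18, 21, 24, 25, 27, 28, 32, 34, 36, 37, 42}.

1 2 3 4 6 7 8 9 12 14 16 17 18 21 24 25 27 28 32 34 36 37 42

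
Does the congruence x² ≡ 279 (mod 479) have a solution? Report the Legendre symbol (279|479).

-1

Euler's criterion: (279/479) ≡ 279^239 (mod 479).
279^2 ≡ 243 (mod 479)
279^4 ≡ 132 (mod 479)
279^8 ≡ 180 (mod 479)
279^16 ≡ 307 (mod 479)
279^32 ≡ 365 (mod 479)
279^64 ≡ 63 (mod 479)
279^128 ≡ 137 (mod 479)
279^239 = 279^(128+64+32+8+4+2+1) ≡ 478 (mod 479).
Result is 478 ≡ −1, so (279/479) = −1.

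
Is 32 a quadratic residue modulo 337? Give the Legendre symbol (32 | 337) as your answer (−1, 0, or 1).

1

Euler's criterion: (32/337) ≡ 32^168 (mod 337).
32^2 ≡ 13 (mod 337)
32^4 ≡ 169 (mod 337)
32^8 ≡ 253 (mod 337)
32^16 ≡ 316 (mod 337)
32^32 ≡ 104 (mod 337)
32^64 ≡ 32 (mod 337)
32^128 ≡ 13 (mod 337)
32^168 = 32^(128+32+8) ≡ 1 (mod 337).
Result is 1, so (32/337) = 1.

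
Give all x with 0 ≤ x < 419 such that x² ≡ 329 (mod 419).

76, 343

Since 419 ≡ 3 (mod 4), a square root of 329 is 329^((419+1)/4) = 329^105 mod 419.
Repeated squaring: 329^2≡139, 329^4≡47, 329^8≡114, 329^16≡7, 329^32≡49, 329^64≡306 (mod 419).
329^105 = 329^(64+32+8+1) ≡ 343 (mod 419).
Check: 343² = 117649 ≡ 329 (mod 419). The two roots are 76 and 343.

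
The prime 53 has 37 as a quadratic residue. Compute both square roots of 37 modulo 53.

53 ≡ 1 (mod 4), so we find a root by search.
Trying successive values, 14² = 196 ≡ 37 (mod 53). The other root is 53 − 14 = 39.

14, 39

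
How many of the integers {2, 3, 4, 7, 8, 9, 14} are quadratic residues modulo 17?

4

(2/17) = +1 → QR.
(3/17) = -1 → non-residue.
(4/17) = +1 → QR.
(7/17) = -1 → non-residue.
(8/17) = +1 → QR.
(9/17) = +1 → QR.
(14/17) = -1 → non-residue.
Total quadratic residues among the 7: 4.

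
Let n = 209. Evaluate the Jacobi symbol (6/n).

Pull out 2: since 209 ≡ 1 (mod 8), (2/209) = +1.
Reciprocity: 3 ≡ 3 and 209 ≡ 1 (mod 4), so (3/209) = +(209/3).
Reduce top mod 3: now compute (2/3).
Pull out 2: since 3 ≡ 3 (mod 8), (2/3) = -1.
Reached (1/3) = 1. Collecting the sign flips along the way, the symbol is -1.

-1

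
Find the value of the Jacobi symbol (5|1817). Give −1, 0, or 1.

Reciprocity: 5 ≡ 1 and 1817 ≡ 1 (mod 4), so (5/1817) = +(1817/5).
Reduce top mod 5: now compute (2/5).
Pull out 2: since 5 ≡ 5 (mod 8), (2/5) = -1.
Reached (1/5) = 1. Collecting the sign flips along the way, the symbol is -1.

-1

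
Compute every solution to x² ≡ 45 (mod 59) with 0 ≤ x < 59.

24, 35

Since 59 ≡ 3 (mod 4), a square root of 45 is 45^((59+1)/4) = 45^15 mod 59.
Repeated squaring: 45^2≡19, 45^4≡7, 45^8≡49 (mod 59).
45^15 = 45^(8+4+2+1) ≡ 35 (mod 59).
Check: 35² = 1225 ≡ 45 (mod 59). The two roots are 24 and 35.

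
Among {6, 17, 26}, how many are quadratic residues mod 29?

(6/29) = +1 → QR.
(17/29) = -1 → non-residue.
(26/29) = -1 → non-residue.
Total quadratic residues among the 3: 1.

1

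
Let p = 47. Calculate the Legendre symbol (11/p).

-1

Euler's criterion: (11/47) ≡ 11^23 (mod 47).
11^2 ≡ 27 (mod 47)
11^4 ≡ 24 (mod 47)
11^8 ≡ 12 (mod 47)
11^16 ≡ 3 (mod 47)
11^23 = 11^(16+4+2+1) ≡ 46 (mod 47).
Result is 46 ≡ −1, so (11/47) = −1.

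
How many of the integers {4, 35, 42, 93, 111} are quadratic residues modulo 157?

5

(4/157) = +1 → QR.
(35/157) = +1 → QR.
(42/157) = +1 → QR.
(93/157) = +1 → QR.
(111/157) = +1 → QR.
Total quadratic residues among the 5: 5.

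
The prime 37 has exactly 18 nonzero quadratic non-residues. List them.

2 5 6 8 13 14 15 17 18 19 20 22 23 24 29 31 32 35

Square k = 1,…,18 (k and 37−k give the same square):
1²=1, 2²=4, 3²=9, 4²=16, 5²=25, 6²=36, 7²≡12, 8²≡27, 9²≡7, 10²≡26, 11²≡10, 12²≡33, 13²≡21, 14²≡11, 15²≡3, 16²≡34, 17²≡30, 18²≡28 (mod 37).
The residues are {1, 3, 4, 7, 9, 10, 11, 12, 16, 21, 25, 26, 27, 28, 30, 33, 34, 36}; the non-residues are the remaining 18 nonzero classes.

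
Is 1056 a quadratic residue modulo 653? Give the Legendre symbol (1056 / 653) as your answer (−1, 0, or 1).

First reduce: 1056 ≡ 403 (mod 653).
Reciprocity: 403 ≡ 3 and 653 ≡ 1 (mod 4), so (403/653) = +(653/403).
Reduce top mod 403: now compute (250/403).
Pull out 2: since 403 ≡ 3 (mod 8), (2/403) = -1.
Reciprocity: 125 ≡ 1 and 403 ≡ 3 (mod 4), so (125/403) = +(403/125).
Reduce top mod 125: now compute (28/125).
Pull out 2^2: since 125 ≡ 5 (mod 8), (2/125) = -1, so (2/125)^2 = +1.
Reciprocity: 7 ≡ 3 and 125 ≡ 1 (mod 4), so (7/125) = +(125/7).
Reduce top mod 7: now compute (6/7).
Pull out 2: since 7 ≡ 7 (mod 8), (2/7) = +1.
Reciprocity: 3 ≡ 3 and 7 ≡ 3 (mod 4), so (3/7) = −(7/3).
Reduce top mod 3: now compute (1/3).
Reached (1/3) = 1. Collecting the sign flips along the way, the symbol is +1.

1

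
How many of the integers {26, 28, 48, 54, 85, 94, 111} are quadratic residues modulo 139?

2

(26/139) = -1 → non-residue.
(28/139) = +1 → QR.
(48/139) = -1 → non-residue.
(54/139) = +1 → QR.
(85/139) = -1 → non-residue.
(94/139) = -1 → non-residue.
(111/139) = -1 → non-residue.
Total quadratic residues among the 7: 2.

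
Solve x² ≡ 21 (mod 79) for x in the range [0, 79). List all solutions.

10, 69

Since 79 ≡ 3 (mod 4), a square root of 21 is 21^((79+1)/4) = 21^20 mod 79.
Repeated squaring: 21^2≡46, 21^4≡62, 21^8≡52, 21^16≡18 (mod 79).
21^20 = 21^(16+4) ≡ 10 (mod 79).
Check: 10² = 100 ≡ 21 (mod 79). The two roots are 10 and 69.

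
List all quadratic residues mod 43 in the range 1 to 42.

Square k = 1,…,21 (k and 43−k give the same square):
1²=1, 2²=4, 3²=9, 4²=16, 5²=25, 6²=36, 7²≡6, 8²≡21, 9²≡38, 10²≡14, 11²≡35, 12²≡15, 13²≡40, 14²≡24, 15²≡10, 16²≡41, 17²≡31, 18²≡23, 19²≡17, 20²≡13, 21²≡11 (mod 43).
So the quadratic residues mod 43 are {1, 4, 6, 9, 10, 11, 13, 14, 15, 16, 17, 21, 23, 24, 25, 31, 35, 36, 38, 40, 41}.

1, 4, 6, 9, 10, 11, 13, 14, 15, 16, 17, 21, 23, 24, 25, 31, 35, 36, 38, 40, 41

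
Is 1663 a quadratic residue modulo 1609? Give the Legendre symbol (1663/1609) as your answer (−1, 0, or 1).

1

First reduce: 1663 ≡ 54 (mod 1609).
Pull out 2: since 1609 ≡ 1 (mod 8), (2/1609) = +1.
Reciprocity: 27 ≡ 3 and 1609 ≡ 1 (mod 4), so (27/1609) = +(1609/27).
Reduce top mod 27: now compute (16/27).
Pull out 2^4: since 27 ≡ 3 (mod 8), (2/27) = -1, so (2/27)^4 = +1.
Reached (1/27) = 1. Collecting the sign flips along the way, the symbol is +1.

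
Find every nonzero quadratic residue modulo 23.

1,2,3,4,6,8,9,12,13,16,18

Square k = 1,…,11 (k and 23−k give the same square):
1²=1, 2²=4, 3²=9, 4²=16, 5²≡2, 6²≡13, 7²≡3, 8²≡18, 9²≡12, 10²≡8, 11²≡6 (mod 23).
So the quadratic residues mod 23 are {1, 2, 3, 4, 6, 8, 9, 12, 13, 16, 18}.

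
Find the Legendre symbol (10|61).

-1

Pull out 2: since 61 ≡ 5 (mod 8), (2/61) = -1.
Reciprocity: 5 ≡ 1 and 61 ≡ 1 (mod 4), so (5/61) = +(61/5).
Reduce top mod 5: now compute (1/5).
Reached (1/5) = 1. Collecting the sign flips along the way, the symbol is -1.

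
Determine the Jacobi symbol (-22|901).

1

First reduce: -22 ≡ 879 (mod 901).
Reciprocity: 879 ≡ 3 and 901 ≡ 1 (mod 4), so (879/901) = +(901/879).
Reduce top mod 879: now compute (22/879).
Pull out 2: since 879 ≡ 7 (mod 8), (2/879) = +1.
Reciprocity: 11 ≡ 3 and 879 ≡ 3 (mod 4), so (11/879) = −(879/11).
Reduce top mod 11: now compute (10/11).
Pull out 2: since 11 ≡ 3 (mod 8), (2/11) = -1.
Reciprocity: 5 ≡ 1 and 11 ≡ 3 (mod 4), so (5/11) = +(11/5).
Reduce top mod 5: now compute (1/5).
Reached (1/5) = 1. Collecting the sign flips along the way, the symbol is +1.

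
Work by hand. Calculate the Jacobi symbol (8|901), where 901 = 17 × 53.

-1

Pull out 2^3: since 901 ≡ 5 (mod 8), (2/901) = -1, so (2/901)^3 = -1.
Reached (1/901) = 1. Collecting the sign flips along the way, the symbol is -1.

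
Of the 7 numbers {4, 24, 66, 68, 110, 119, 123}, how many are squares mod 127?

2

(4/127) = +1 → QR.
(24/127) = -1 → non-residue.
(66/127) = -1 → non-residue.
(68/127) = +1 → QR.
(110/127) = -1 → non-residue.
(119/127) = -1 → non-residue.
(123/127) = -1 → non-residue.
Total quadratic residues among the 7: 2.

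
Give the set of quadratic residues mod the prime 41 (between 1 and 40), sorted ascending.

1,2,4,5,8,9,10,16,18,20,21,23,25,31,32,33,36,37,39,40

Square k = 1,…,20 (k and 41−k give the same square):
1²=1, 2²=4, 3²=9, 4²=16, 5²=25, 6²=36, 7²≡8, 8²≡23, 9²≡40, 10²≡18, 11²≡39, 12²≡21, 13²≡5, 14²≡32, 15²≡20, 16²≡10, 17²≡2, 18²≡37, 19²≡33, 20²≡31 (mod 41).
So the quadratic residues mod 41 are {1, 2, 4, 5, 8, 9, 10, 16, 18, 20, 21, 23, 25, 31, 32, 33, 36, 37, 39, 40}.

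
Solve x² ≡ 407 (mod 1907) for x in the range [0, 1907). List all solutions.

563, 1344

Since 1907 ≡ 3 (mod 4), a square root of 407 is 407^((1907+1)/4) = 407^477 mod 1907.
Repeated squaring: 407^2≡1647, 407^4≡855, 407^8≡644, 407^16≡917, 407^32≡1809, 407^64≡69, 407^128≡947, 407^256≡519 (mod 1907).
407^477 = 407^(256+128+64+16+8+4+1) ≡ 1344 (mod 1907).
Check: 1344² = 1806336 ≡ 407 (mod 1907). The two roots are 563 and 1344.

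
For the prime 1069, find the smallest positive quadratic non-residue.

(2/1069) = −1, so 2 is the smallest positive non-residue mod 1069.

2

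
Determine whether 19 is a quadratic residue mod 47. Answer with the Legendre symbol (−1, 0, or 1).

-1

Euler's criterion: (19/47) ≡ 19^23 (mod 47).
19^2 ≡ 32 (mod 47)
19^4 ≡ 37 (mod 47)
19^8 ≡ 6 (mod 47)
19^16 ≡ 36 (mod 47)
19^23 = 19^(16+4+2+1) ≡ 46 (mod 47).
Result is 46 ≡ −1, so (19/47) = −1.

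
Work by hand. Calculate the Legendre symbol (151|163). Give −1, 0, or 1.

1

Reciprocity: 151 ≡ 3 and 163 ≡ 3 (mod 4), so (151/163) = −(163/151).
Reduce top mod 151: now compute (12/151).
Pull out 2^2: since 151 ≡ 7 (mod 8), (2/151) = +1, so (2/151)^2 = +1.
Reciprocity: 3 ≡ 3 and 151 ≡ 3 (mod 4), so (3/151) = −(151/3).
Reduce top mod 3: now compute (1/3).
Reached (1/3) = 1. Collecting the sign flips along the way, the symbol is +1.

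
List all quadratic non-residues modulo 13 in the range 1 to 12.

Square k = 1,…,6 (k and 13−k give the same square):
1²=1, 2²=4, 3²=9, 4²≡3, 5²≡12, 6²≡10 (mod 13).
The residues are {1, 3, 4, 9, 10, 12}; the non-residues are the remaining 6 nonzero classes.

2 5 6 7 8 11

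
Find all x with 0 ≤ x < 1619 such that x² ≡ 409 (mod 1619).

Since 1619 ≡ 3 (mod 4), a square root of 409 is 409^((1619+1)/4) = 409^405 mod 1619.
Repeated squaring: 409^2≡524, 409^4≡965, 409^8≡300, 409^16≡955, 409^32≡528, 409^64≡316, 409^128≡1097, 409^256≡492 (mod 1619).
409^405 = 409^(256+128+16+4+1) ≡ 729 (mod 1619).
Check: 729² = 531441 ≡ 409 (mod 1619). The two roots are 729 and 890.

729, 890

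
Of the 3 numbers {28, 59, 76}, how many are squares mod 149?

2

(28/149) = +1 → QR.
(59/149) = -1 → non-residue.
(76/149) = +1 → QR.
Total quadratic residues among the 3: 2.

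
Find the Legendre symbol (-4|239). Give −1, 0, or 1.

-1

First reduce: -4 ≡ 235 (mod 239).
Reciprocity: 235 ≡ 3 and 239 ≡ 3 (mod 4), so (235/239) = −(239/235).
Reduce top mod 235: now compute (4/235).
Pull out 2^2: since 235 ≡ 3 (mod 8), (2/235) = -1, so (2/235)^2 = +1.
Reached (1/235) = 1. Collecting the sign flips along the way, the symbol is -1.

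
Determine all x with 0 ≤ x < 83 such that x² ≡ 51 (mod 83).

36, 47

Since 83 ≡ 3 (mod 4), a square root of 51 is 51^((83+1)/4) = 51^21 mod 83.
Repeated squaring: 51^2≡28, 51^4≡37, 51^8≡41, 51^16≡21 (mod 83).
51^21 = 51^(16+4+1) ≡ 36 (mod 83).
Check: 36² = 1296 ≡ 51 (mod 83). The two roots are 36 and 47.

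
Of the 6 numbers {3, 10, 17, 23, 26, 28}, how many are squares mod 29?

(3/29) = -1 → non-residue.
(10/29) = -1 → non-residue.
(17/29) = -1 → non-residue.
(23/29) = +1 → QR.
(26/29) = -1 → non-residue.
(28/29) = +1 → QR.
Total quadratic residues among the 6: 2.

2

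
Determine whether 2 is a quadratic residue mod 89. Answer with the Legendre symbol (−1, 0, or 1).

1

Pull out 2: since 89 ≡ 1 (mod 8), (2/89) = +1.
Reached (1/89) = 1. Collecting the sign flips along the way, the symbol is +1.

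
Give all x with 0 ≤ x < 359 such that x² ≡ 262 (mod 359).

82, 277

Since 359 ≡ 3 (mod 4), a square root of 262 is 262^((359+1)/4) = 262^90 mod 359.
Repeated squaring: 262^2≡75, 262^4≡240, 262^8≡160, 262^16≡111, 262^32≡115, 262^64≡301 (mod 359).
262^90 = 262^(64+16+8+2) ≡ 82 (mod 359).
Check: 82² = 6724 ≡ 262 (mod 359). The two roots are 82 and 277.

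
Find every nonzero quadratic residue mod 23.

1, 2, 3, 4, 6, 8, 9, 12, 13, 16, 18

Square k = 1,…,11 (k and 23−k give the same square):
1²=1, 2²=4, 3²=9, 4²=16, 5²≡2, 6²≡13, 7²≡3, 8²≡18, 9²≡12, 10²≡8, 11²≡6 (mod 23).
So the quadratic residues mod 23 are {1, 2, 3, 4, 6, 8, 9, 12, 13, 16, 18}.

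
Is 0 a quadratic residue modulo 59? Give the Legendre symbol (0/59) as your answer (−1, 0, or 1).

0

Top reduces to 0: gcd > 1, so the symbol is 0.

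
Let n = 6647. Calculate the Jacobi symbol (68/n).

0

Pull out 2^2: since 6647 ≡ 7 (mod 8), (2/6647) = +1, so (2/6647)^2 = +1.
Reciprocity: 17 ≡ 1 and 6647 ≡ 3 (mod 4), so (17/6647) = +(6647/17).
Reduce top mod 17: now compute (0/17).
Top reduces to 0: gcd > 1, so the symbol is 0.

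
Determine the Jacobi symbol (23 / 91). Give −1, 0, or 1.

1

Reciprocity: 23 ≡ 3 and 91 ≡ 3 (mod 4), so (23/91) = −(91/23).
Reduce top mod 23: now compute (22/23).
Pull out 2: since 23 ≡ 7 (mod 8), (2/23) = +1.
Reciprocity: 11 ≡ 3 and 23 ≡ 3 (mod 4), so (11/23) = −(23/11).
Reduce top mod 11: now compute (1/11).
Reached (1/11) = 1. Collecting the sign flips along the way, the symbol is +1.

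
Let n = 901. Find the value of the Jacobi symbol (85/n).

Reciprocity: 85 ≡ 1 and 901 ≡ 1 (mod 4), so (85/901) = +(901/85).
Reduce top mod 85: now compute (51/85).
Reciprocity: 51 ≡ 3 and 85 ≡ 1 (mod 4), so (51/85) = +(85/51).
Reduce top mod 51: now compute (34/51).
Pull out 2: since 51 ≡ 3 (mod 8), (2/51) = -1.
Reciprocity: 17 ≡ 1 and 51 ≡ 3 (mod 4), so (17/51) = +(51/17).
Reduce top mod 17: now compute (0/17).
Top reduces to 0: gcd > 1, so the symbol is 0.

0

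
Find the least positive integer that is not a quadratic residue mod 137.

(2/137) = +1, so 2 is a residue.
(3/137) = −1, so 3 is the smallest positive non-residue mod 137.

3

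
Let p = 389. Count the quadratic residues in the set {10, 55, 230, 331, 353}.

(10/389) = -1 → non-residue.
(55/389) = +1 → QR.
(230/389) = +1 → QR.
(331/389) = +1 → QR.
(353/389) = +1 → QR.
Total quadratic residues among the 5: 4.

4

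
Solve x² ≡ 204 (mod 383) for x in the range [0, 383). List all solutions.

151, 232

Since 383 ≡ 3 (mod 4), a square root of 204 is 204^((383+1)/4) = 204^96 mod 383.
Repeated squaring: 204^2≡252, 204^4≡309, 204^8≡114, 204^16≡357, 204^32≡293, 204^64≡57 (mod 383).
204^96 = 204^(64+32) ≡ 232 (mod 383).
Check: 232² = 53824 ≡ 204 (mod 383). The two roots are 151 and 232.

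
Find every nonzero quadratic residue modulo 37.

Square k = 1,…,18 (k and 37−k give the same square):
1²=1, 2²=4, 3²=9, 4²=16, 5²=25, 6²=36, 7²≡12, 8²≡27, 9²≡7, 10²≡26, 11²≡10, 12²≡33, 13²≡21, 14²≡11, 15²≡3, 16²≡34, 17²≡30, 18²≡28 (mod 37).
So the quadratic residues mod 37 are {1, 3, 4, 7, 9, 10, 11, 12, 16, 21, 25, 26, 27, 28, 30, 33, 34, 36}.

1,3,4,7,9,10,11,12,16,21,25,26,27,28,30,33,34,36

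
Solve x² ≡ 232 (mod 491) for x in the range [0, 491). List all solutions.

Since 491 ≡ 3 (mod 4), a square root of 232 is 232^((491+1)/4) = 232^123 mod 491.
Repeated squaring: 232^2≡305, 232^4≡226, 232^8≡12, 232^16≡144, 232^32≡114, 232^64≡230 (mod 491).
232^123 = 232^(64+32+16+8+2+1) ≡ 221 (mod 491).
Check: 221² = 48841 ≡ 232 (mod 491). The two roots are 221 and 270.

221, 270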